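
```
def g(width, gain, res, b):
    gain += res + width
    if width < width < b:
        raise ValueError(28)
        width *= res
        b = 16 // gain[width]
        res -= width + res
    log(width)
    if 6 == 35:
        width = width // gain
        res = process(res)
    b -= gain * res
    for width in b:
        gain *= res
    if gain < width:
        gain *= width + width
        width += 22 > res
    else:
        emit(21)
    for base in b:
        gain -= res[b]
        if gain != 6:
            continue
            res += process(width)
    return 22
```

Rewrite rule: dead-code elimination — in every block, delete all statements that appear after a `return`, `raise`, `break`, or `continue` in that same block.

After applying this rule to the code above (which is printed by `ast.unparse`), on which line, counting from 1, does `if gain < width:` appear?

12

Transformed code:
def g(width, gain, res, b):
    gain += res + width
    if width < width < b:
        raise ValueError(28)
    log(width)
    if 6 == 35:
        width = width // gain
        res = process(res)
    b -= gain * res
    for width in b:
        gain *= res
    if gain < width:
        gain *= width + width
        width += 22 > res
    else:
        emit(21)
    for base in b:
        gain -= res[b]
        if gain != 6:
            continue
    return 22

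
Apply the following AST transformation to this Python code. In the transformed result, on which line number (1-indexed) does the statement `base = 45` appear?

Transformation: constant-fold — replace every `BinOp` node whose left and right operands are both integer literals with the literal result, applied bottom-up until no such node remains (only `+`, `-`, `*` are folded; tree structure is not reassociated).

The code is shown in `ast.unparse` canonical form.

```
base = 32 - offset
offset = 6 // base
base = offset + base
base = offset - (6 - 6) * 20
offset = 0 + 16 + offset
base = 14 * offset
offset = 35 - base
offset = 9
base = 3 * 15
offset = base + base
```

Transformed code:
base = 32 - offset
offset = 6 // base
base = offset + base
base = offset - 0
offset = 16 + offset
base = 14 * offset
offset = 35 - base
offset = 9
base = 45
offset = base + base

9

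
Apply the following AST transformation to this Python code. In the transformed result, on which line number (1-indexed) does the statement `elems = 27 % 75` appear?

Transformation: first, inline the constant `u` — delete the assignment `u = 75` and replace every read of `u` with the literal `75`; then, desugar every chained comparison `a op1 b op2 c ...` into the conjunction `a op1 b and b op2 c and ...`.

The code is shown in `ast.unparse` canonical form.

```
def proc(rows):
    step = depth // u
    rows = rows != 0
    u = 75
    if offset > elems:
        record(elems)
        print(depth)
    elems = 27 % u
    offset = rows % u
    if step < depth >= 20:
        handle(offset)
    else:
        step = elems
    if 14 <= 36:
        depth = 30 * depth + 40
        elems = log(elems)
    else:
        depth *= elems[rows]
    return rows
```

7

Transformed code:
def proc(rows):
    step = depth // 75
    rows = rows != 0
    if offset > elems:
        record(elems)
        print(depth)
    elems = 27 % 75
    offset = rows % 75
    if step < depth and depth >= 20:
        handle(offset)
    else:
        step = elems
    if 14 <= 36:
        depth = 30 * depth + 40
        elems = log(elems)
    else:
        depth *= elems[rows]
    return rows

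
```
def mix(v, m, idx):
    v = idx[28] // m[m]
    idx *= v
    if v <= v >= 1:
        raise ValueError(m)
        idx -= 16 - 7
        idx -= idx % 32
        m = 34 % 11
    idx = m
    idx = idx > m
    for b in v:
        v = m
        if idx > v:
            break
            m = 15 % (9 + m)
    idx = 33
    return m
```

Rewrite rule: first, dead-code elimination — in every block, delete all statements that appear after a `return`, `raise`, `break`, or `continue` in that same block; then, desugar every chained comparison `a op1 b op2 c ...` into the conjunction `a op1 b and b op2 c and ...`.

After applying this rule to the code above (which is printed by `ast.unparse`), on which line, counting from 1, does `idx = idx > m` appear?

Transformed code:
def mix(v, m, idx):
    v = idx[28] // m[m]
    idx *= v
    if v <= v and v >= 1:
        raise ValueError(m)
    idx = m
    idx = idx > m
    for b in v:
        v = m
        if idx > v:
            break
    idx = 33
    return m

7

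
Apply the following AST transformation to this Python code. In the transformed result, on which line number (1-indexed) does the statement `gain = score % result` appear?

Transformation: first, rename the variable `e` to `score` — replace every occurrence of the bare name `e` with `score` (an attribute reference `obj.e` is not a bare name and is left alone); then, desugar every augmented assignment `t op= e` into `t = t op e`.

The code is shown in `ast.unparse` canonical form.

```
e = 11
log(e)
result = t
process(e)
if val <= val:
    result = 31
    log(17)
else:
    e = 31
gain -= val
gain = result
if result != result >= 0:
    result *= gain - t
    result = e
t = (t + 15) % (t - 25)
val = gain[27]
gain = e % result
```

17

Transformed code:
score = 11
log(score)
result = t
process(score)
if val <= val:
    result = 31
    log(17)
else:
    score = 31
gain = gain - val
gain = result
if result != result >= 0:
    result = result * (gain - t)
    result = score
t = (t + 15) % (t - 25)
val = gain[27]
gain = score % result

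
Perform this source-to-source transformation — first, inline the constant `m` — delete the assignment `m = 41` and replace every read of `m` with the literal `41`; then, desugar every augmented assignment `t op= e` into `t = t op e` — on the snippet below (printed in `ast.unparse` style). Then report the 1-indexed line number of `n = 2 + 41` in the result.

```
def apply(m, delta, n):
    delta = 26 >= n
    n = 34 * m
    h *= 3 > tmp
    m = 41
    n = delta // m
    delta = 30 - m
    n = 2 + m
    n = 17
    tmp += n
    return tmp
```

Transformed code:
def apply(m, delta, n):
    delta = 26 >= n
    n = 34 * 41
    h = h * (3 > tmp)
    n = delta // 41
    delta = 30 - 41
    n = 2 + 41
    n = 17
    tmp = tmp + n
    return tmp

7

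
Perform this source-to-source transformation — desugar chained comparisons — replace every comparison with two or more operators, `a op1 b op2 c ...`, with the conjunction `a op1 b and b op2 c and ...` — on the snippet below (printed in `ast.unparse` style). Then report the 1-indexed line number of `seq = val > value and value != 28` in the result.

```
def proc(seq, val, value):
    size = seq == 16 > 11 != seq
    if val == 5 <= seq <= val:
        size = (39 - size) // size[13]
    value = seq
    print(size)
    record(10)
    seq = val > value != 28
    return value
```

8

Transformed code:
def proc(seq, val, value):
    size = seq == 16 and 16 > 11 and (11 != seq)
    if val == 5 and 5 <= seq and (seq <= val):
        size = (39 - size) // size[13]
    value = seq
    print(size)
    record(10)
    seq = val > value and value != 28
    return value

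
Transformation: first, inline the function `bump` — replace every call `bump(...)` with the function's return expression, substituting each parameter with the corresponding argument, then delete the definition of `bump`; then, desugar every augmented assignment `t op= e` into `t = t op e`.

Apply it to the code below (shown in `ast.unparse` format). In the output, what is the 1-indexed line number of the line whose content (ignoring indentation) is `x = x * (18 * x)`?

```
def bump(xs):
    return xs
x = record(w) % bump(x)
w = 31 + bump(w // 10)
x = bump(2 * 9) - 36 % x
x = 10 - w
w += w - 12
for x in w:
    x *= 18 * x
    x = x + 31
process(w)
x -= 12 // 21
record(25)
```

7

Transformed code:
x = record(w) % x
w = 31 + w // 10
x = 2 * 9 - 36 % x
x = 10 - w
w = w + (w - 12)
for x in w:
    x = x * (18 * x)
    x = x + 31
process(w)
x = x - 12 // 21
record(25)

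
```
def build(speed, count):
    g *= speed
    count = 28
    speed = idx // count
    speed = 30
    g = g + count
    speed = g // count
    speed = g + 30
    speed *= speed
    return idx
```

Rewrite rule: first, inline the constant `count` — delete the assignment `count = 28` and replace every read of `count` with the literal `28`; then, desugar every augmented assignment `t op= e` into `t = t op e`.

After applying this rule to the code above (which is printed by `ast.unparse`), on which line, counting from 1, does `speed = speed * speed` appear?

8

Transformed code:
def build(speed, count):
    g = g * speed
    speed = idx // 28
    speed = 30
    g = g + 28
    speed = g // 28
    speed = g + 30
    speed = speed * speed
    return idx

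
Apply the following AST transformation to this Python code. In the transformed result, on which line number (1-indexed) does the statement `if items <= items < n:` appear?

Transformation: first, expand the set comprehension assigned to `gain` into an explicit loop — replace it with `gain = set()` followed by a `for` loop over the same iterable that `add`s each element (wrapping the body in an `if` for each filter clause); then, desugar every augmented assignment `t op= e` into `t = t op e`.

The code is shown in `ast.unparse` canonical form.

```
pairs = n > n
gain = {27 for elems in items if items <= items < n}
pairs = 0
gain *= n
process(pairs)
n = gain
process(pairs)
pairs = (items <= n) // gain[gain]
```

4

Transformed code:
pairs = n > n
gain = set()
for elems in items:
    if items <= items < n:
        gain.add(27)
pairs = 0
gain = gain * n
process(pairs)
n = gain
process(pairs)
pairs = (items <= n) // gain[gain]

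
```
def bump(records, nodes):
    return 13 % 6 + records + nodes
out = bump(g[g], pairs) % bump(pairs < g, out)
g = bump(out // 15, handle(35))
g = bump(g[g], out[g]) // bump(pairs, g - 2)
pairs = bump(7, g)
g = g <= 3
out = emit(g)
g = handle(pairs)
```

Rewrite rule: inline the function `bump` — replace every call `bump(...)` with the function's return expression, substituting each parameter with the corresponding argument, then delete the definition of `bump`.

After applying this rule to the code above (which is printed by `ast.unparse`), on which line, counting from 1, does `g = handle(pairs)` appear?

Transformed code:
out = (13 % 6 + g[g] + pairs) % (13 % 6 + (pairs < g) + out)
g = 13 % 6 + out // 15 + handle(35)
g = (13 % 6 + g[g] + out[g]) // (13 % 6 + pairs + (g - 2))
pairs = 13 % 6 + 7 + g
g = g <= 3
out = emit(g)
g = handle(pairs)

7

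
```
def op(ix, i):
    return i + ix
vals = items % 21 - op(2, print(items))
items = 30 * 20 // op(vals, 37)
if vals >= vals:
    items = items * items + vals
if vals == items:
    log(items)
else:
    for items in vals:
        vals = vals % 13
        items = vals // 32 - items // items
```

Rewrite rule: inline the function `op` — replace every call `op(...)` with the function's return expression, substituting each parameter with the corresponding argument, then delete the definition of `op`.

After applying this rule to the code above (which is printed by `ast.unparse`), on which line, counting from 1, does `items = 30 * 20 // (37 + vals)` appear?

Transformed code:
vals = items % 21 - (print(items) + 2)
items = 30 * 20 // (37 + vals)
if vals >= vals:
    items = items * items + vals
if vals == items:
    log(items)
else:
    for items in vals:
        vals = vals % 13
        items = vals // 32 - items // items

2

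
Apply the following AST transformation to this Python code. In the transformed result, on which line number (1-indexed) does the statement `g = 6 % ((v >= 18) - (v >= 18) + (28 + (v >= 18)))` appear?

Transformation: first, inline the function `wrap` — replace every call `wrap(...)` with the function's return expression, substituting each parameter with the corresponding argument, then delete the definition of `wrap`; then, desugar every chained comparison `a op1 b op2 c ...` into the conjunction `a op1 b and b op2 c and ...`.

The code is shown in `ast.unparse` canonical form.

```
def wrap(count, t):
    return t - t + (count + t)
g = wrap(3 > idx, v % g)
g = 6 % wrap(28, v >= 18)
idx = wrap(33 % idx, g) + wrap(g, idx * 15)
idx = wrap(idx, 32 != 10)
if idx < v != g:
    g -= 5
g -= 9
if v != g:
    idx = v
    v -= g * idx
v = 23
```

Transformed code:
g = v % g - v % g + ((3 > idx) + v % g)
g = 6 % ((v >= 18) - (v >= 18) + (28 + (v >= 18)))
idx = g - g + (33 % idx + g) + (idx * 15 - idx * 15 + (g + idx * 15))
idx = (32 != 10) - (32 != 10) + (idx + (32 != 10))
if idx < v and v != g:
    g -= 5
g -= 9
if v != g:
    idx = v
    v -= g * idx
v = 23

2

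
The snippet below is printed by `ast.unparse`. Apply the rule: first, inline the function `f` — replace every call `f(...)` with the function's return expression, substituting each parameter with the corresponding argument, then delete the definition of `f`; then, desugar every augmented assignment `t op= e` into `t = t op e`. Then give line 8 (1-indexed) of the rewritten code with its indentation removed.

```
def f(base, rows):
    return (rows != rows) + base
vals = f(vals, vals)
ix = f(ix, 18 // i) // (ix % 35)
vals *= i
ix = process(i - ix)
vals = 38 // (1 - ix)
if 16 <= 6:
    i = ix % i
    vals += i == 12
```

vals = vals + (i == 12)

Transformed code:
vals = (vals != vals) + vals
ix = ((18 // i != 18 // i) + ix) // (ix % 35)
vals = vals * i
ix = process(i - ix)
vals = 38 // (1 - ix)
if 16 <= 6:
    i = ix % i
    vals = vals + (i == 12)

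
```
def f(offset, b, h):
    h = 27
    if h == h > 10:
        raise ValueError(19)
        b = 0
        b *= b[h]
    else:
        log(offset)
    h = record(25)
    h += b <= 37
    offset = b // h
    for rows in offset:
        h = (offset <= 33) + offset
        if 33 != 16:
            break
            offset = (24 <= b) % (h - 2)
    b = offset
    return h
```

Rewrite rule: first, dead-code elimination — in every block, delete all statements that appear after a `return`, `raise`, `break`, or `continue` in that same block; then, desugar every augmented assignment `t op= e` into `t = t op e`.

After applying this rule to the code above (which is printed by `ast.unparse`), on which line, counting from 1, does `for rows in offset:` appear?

Transformed code:
def f(offset, b, h):
    h = 27
    if h == h > 10:
        raise ValueError(19)
    else:
        log(offset)
    h = record(25)
    h = h + (b <= 37)
    offset = b // h
    for rows in offset:
        h = (offset <= 33) + offset
        if 33 != 16:
            break
    b = offset
    return h

10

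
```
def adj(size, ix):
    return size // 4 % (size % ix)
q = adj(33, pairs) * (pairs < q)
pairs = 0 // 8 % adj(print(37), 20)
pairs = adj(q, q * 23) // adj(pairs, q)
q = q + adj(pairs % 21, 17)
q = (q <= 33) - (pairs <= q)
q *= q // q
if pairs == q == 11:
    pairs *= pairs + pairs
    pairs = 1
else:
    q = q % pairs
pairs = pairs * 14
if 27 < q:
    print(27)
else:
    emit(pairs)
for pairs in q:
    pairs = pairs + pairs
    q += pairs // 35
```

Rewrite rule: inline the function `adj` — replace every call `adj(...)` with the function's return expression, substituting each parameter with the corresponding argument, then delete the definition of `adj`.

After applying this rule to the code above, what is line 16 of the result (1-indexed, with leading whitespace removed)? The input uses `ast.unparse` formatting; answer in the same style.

emit(pairs)

Transformed code:
q = 33 // 4 % (33 % pairs) * (pairs < q)
pairs = 0 // 8 % (print(37) // 4 % (print(37) % 20))
pairs = q // 4 % (q % (q * 23)) // (pairs // 4 % (pairs % q))
q = q + pairs % 21 // 4 % (pairs % 21 % 17)
q = (q <= 33) - (pairs <= q)
q *= q // q
if pairs == q == 11:
    pairs *= pairs + pairs
    pairs = 1
else:
    q = q % pairs
pairs = pairs * 14
if 27 < q:
    print(27)
else:
    emit(pairs)
for pairs in q:
    pairs = pairs + pairs
    q += pairs // 35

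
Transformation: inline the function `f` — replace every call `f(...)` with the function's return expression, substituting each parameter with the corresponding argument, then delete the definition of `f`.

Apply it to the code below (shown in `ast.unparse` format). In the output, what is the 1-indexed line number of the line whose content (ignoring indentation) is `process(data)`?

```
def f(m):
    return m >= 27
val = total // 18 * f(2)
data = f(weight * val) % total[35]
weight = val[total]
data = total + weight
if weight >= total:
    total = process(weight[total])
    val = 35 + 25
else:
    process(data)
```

Transformed code:
val = total // 18 * (2 >= 27)
data = (weight * val >= 27) % total[35]
weight = val[total]
data = total + weight
if weight >= total:
    total = process(weight[total])
    val = 35 + 25
else:
    process(data)

9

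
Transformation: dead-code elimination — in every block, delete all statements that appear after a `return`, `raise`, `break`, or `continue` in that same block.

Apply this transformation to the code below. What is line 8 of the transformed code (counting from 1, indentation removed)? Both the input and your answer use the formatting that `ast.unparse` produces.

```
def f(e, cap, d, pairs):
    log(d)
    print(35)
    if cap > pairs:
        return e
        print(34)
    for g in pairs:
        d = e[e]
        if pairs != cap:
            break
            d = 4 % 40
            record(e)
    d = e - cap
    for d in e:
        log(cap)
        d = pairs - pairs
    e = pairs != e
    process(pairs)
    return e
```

if pairs != cap:

Transformed code:
def f(e, cap, d, pairs):
    log(d)
    print(35)
    if cap > pairs:
        return e
    for g in pairs:
        d = e[e]
        if pairs != cap:
            break
    d = e - cap
    for d in e:
        log(cap)
        d = pairs - pairs
    e = pairs != e
    process(pairs)
    return e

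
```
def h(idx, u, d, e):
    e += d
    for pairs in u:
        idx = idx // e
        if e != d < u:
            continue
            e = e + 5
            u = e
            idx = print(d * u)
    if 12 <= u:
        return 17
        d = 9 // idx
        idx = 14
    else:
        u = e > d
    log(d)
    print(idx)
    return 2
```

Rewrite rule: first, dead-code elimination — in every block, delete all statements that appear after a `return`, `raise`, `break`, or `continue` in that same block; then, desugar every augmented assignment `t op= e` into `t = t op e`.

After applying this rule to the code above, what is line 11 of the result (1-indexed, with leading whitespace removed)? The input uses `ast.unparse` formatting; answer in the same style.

log(d)

Transformed code:
def h(idx, u, d, e):
    e = e + d
    for pairs in u:
        idx = idx // e
        if e != d < u:
            continue
    if 12 <= u:
        return 17
    else:
        u = e > d
    log(d)
    print(idx)
    return 2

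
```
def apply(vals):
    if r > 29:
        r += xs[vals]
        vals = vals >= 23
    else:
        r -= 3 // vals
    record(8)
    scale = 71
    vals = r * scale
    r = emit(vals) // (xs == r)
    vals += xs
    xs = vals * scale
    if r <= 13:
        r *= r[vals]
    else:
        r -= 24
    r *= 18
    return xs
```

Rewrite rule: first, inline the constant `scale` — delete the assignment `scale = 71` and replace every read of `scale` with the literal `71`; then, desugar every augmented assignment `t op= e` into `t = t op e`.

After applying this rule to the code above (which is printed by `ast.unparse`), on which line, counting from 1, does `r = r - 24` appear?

15

Transformed code:
def apply(vals):
    if r > 29:
        r = r + xs[vals]
        vals = vals >= 23
    else:
        r = r - 3 // vals
    record(8)
    vals = r * 71
    r = emit(vals) // (xs == r)
    vals = vals + xs
    xs = vals * 71
    if r <= 13:
        r = r * r[vals]
    else:
        r = r - 24
    r = r * 18
    return xs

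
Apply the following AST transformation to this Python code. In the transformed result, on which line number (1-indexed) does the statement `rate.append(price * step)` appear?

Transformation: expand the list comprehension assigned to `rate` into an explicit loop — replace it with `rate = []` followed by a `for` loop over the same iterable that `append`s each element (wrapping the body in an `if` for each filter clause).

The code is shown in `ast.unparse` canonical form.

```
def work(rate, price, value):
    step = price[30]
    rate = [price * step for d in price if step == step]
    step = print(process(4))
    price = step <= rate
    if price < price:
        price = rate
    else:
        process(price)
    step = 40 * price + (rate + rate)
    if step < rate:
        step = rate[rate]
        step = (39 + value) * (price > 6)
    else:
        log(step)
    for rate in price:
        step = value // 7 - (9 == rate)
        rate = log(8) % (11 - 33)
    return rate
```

Transformed code:
def work(rate, price, value):
    step = price[30]
    rate = []
    for d in price:
        if step == step:
            rate.append(price * step)
    step = print(process(4))
    price = step <= rate
    if price < price:
        price = rate
    else:
        process(price)
    step = 40 * price + (rate + rate)
    if step < rate:
        step = rate[rate]
        step = (39 + value) * (price > 6)
    else:
        log(step)
    for rate in price:
        step = value // 7 - (9 == rate)
        rate = log(8) % (11 - 33)
    return rate

6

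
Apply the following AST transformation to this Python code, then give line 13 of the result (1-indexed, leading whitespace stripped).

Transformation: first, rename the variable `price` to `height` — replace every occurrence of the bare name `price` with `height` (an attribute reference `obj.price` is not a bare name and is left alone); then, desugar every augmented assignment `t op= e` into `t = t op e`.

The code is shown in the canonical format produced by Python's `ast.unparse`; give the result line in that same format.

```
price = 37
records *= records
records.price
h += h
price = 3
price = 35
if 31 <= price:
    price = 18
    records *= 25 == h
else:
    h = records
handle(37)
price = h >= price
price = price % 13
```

Transformed code:
height = 37
records = records * records
records.price
h = h + h
height = 3
height = 35
if 31 <= height:
    height = 18
    records = records * (25 == h)
else:
    h = records
handle(37)
height = h >= height
height = height % 13

height = h >= height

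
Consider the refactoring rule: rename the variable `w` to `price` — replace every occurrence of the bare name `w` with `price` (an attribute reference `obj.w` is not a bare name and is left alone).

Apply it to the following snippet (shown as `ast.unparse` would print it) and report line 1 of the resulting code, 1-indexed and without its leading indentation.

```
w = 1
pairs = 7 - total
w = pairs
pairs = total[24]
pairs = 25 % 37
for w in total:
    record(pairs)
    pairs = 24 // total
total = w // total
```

Transformed code:
price = 1
pairs = 7 - total
price = pairs
pairs = total[24]
pairs = 25 % 37
for price in total:
    record(pairs)
    pairs = 24 // total
total = price // total

price = 1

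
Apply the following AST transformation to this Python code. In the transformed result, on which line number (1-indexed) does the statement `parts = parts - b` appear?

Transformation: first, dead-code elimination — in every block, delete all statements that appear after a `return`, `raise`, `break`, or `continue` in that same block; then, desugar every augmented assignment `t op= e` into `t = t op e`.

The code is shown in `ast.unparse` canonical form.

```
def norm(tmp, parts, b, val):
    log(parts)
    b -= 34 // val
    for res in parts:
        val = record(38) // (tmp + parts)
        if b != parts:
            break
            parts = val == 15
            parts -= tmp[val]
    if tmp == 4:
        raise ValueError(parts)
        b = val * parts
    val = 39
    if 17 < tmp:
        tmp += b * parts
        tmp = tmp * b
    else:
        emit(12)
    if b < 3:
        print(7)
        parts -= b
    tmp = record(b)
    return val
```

18

Transformed code:
def norm(tmp, parts, b, val):
    log(parts)
    b = b - 34 // val
    for res in parts:
        val = record(38) // (tmp + parts)
        if b != parts:
            break
    if tmp == 4:
        raise ValueError(parts)
    val = 39
    if 17 < tmp:
        tmp = tmp + b * parts
        tmp = tmp * b
    else:
        emit(12)
    if b < 3:
        print(7)
        parts = parts - b
    tmp = record(b)
    return val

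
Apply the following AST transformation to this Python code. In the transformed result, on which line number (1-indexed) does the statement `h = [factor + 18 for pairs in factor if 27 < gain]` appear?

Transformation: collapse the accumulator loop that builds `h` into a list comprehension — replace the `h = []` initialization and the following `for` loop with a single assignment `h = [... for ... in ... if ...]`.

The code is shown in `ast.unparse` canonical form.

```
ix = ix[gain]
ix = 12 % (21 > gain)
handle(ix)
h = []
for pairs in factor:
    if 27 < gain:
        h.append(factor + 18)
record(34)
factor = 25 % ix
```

4

Transformed code:
ix = ix[gain]
ix = 12 % (21 > gain)
handle(ix)
h = [factor + 18 for pairs in factor if 27 < gain]
record(34)
factor = 25 % ix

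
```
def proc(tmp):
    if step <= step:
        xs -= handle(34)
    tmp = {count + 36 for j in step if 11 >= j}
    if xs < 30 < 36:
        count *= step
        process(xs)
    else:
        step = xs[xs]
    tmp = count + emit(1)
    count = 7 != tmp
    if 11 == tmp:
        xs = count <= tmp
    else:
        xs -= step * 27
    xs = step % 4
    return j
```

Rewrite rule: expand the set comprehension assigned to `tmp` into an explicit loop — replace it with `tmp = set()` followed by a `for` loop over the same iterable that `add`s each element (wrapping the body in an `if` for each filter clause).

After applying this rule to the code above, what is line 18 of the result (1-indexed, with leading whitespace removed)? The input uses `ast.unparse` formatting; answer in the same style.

Transformed code:
def proc(tmp):
    if step <= step:
        xs -= handle(34)
    tmp = set()
    for j in step:
        if 11 >= j:
            tmp.add(count + 36)
    if xs < 30 < 36:
        count *= step
        process(xs)
    else:
        step = xs[xs]
    tmp = count + emit(1)
    count = 7 != tmp
    if 11 == tmp:
        xs = count <= tmp
    else:
        xs -= step * 27
    xs = step % 4
    return j

xs -= step * 27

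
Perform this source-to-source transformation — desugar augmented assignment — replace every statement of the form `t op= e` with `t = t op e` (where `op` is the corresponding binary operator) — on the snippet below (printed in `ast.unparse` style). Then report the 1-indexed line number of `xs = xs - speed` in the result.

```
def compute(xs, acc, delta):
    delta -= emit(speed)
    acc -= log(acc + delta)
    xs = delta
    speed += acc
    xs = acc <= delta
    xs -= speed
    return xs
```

Transformed code:
def compute(xs, acc, delta):
    delta = delta - emit(speed)
    acc = acc - log(acc + delta)
    xs = delta
    speed = speed + acc
    xs = acc <= delta
    xs = xs - speed
    return xs

7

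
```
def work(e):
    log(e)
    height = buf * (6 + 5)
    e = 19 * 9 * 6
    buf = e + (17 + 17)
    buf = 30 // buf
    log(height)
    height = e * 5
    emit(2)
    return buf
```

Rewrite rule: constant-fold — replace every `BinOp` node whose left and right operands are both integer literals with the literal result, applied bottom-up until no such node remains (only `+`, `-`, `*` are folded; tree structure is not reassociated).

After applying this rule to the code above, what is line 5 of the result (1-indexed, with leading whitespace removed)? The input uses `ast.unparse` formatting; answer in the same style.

Transformed code:
def work(e):
    log(e)
    height = buf * 11
    e = 1026
    buf = e + 34
    buf = 30 // buf
    log(height)
    height = e * 5
    emit(2)
    return buf

buf = e + 34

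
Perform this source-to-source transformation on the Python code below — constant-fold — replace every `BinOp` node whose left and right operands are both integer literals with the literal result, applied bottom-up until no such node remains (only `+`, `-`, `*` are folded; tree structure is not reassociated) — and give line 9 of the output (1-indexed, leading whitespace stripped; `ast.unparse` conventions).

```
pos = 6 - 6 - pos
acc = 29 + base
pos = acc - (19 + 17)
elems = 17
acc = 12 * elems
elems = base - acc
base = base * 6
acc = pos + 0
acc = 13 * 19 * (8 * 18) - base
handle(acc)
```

acc = 35568 - base

Transformed code:
pos = 0 - pos
acc = 29 + base
pos = acc - 36
elems = 17
acc = 12 * elems
elems = base - acc
base = base * 6
acc = pos + 0
acc = 35568 - base
handle(acc)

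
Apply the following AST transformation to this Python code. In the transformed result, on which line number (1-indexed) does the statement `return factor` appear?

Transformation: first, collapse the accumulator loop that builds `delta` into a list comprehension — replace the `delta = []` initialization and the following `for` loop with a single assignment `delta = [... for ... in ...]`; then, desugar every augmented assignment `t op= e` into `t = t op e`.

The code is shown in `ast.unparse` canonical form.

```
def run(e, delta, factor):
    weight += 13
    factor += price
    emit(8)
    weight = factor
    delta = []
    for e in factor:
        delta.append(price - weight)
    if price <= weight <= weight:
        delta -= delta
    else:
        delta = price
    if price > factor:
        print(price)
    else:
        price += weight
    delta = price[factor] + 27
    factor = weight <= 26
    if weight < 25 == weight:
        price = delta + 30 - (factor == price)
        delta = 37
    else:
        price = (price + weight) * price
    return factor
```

22

Transformed code:
def run(e, delta, factor):
    weight = weight + 13
    factor = factor + price
    emit(8)
    weight = factor
    delta = [price - weight for e in factor]
    if price <= weight <= weight:
        delta = delta - delta
    else:
        delta = price
    if price > factor:
        print(price)
    else:
        price = price + weight
    delta = price[factor] + 27
    factor = weight <= 26
    if weight < 25 == weight:
        price = delta + 30 - (factor == price)
        delta = 37
    else:
        price = (price + weight) * price
    return factor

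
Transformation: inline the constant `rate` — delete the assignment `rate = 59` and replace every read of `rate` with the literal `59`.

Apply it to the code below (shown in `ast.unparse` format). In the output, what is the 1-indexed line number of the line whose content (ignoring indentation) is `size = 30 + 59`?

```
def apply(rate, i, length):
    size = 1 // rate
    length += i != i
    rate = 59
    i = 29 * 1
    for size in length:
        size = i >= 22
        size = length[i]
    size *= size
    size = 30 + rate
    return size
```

9

Transformed code:
def apply(rate, i, length):
    size = 1 // 59
    length += i != i
    i = 29 * 1
    for size in length:
        size = i >= 22
        size = length[i]
    size *= size
    size = 30 + 59
    return size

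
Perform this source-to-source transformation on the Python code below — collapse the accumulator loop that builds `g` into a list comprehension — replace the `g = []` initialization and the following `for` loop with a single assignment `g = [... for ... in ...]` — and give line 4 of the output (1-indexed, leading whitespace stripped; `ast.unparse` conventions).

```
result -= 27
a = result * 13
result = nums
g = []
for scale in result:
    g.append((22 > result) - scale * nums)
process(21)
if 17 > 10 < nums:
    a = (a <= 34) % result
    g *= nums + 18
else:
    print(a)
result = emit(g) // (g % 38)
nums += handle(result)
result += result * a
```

g = [(22 > result) - scale * nums for scale in result]

Transformed code:
result -= 27
a = result * 13
result = nums
g = [(22 > result) - scale * nums for scale in result]
process(21)
if 17 > 10 < nums:
    a = (a <= 34) % result
    g *= nums + 18
else:
    print(a)
result = emit(g) // (g % 38)
nums += handle(result)
result += result * a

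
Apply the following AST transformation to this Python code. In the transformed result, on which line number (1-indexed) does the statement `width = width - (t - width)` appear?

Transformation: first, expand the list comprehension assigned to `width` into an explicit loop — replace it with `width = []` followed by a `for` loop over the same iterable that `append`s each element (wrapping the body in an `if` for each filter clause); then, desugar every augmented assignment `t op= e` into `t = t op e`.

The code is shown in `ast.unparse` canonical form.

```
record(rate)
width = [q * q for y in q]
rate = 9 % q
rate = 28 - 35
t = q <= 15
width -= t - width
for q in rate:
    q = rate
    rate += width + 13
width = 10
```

8

Transformed code:
record(rate)
width = []
for y in q:
    width.append(q * q)
rate = 9 % q
rate = 28 - 35
t = q <= 15
width = width - (t - width)
for q in rate:
    q = rate
    rate = rate + (width + 13)
width = 10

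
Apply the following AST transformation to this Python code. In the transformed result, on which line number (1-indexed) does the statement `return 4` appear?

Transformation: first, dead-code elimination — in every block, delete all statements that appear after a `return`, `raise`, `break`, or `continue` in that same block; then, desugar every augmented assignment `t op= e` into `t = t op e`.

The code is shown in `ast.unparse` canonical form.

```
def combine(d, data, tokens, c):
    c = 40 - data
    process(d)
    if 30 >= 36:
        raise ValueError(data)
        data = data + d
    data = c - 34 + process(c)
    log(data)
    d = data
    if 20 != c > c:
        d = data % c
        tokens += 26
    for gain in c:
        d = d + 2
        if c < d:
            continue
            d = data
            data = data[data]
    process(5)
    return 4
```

Transformed code:
def combine(d, data, tokens, c):
    c = 40 - data
    process(d)
    if 30 >= 36:
        raise ValueError(data)
    data = c - 34 + process(c)
    log(data)
    d = data
    if 20 != c > c:
        d = data % c
        tokens = tokens + 26
    for gain in c:
        d = d + 2
        if c < d:
            continue
    process(5)
    return 4

17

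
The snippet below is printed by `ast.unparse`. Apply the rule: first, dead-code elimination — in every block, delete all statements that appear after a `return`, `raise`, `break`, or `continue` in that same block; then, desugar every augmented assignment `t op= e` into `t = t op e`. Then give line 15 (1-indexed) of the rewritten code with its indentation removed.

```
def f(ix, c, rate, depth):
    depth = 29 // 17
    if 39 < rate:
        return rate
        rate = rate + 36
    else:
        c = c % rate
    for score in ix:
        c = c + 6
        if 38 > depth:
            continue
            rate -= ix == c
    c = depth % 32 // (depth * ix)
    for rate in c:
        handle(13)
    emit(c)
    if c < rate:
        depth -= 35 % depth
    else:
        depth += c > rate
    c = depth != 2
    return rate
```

if c < rate:

Transformed code:
def f(ix, c, rate, depth):
    depth = 29 // 17
    if 39 < rate:
        return rate
    else:
        c = c % rate
    for score in ix:
        c = c + 6
        if 38 > depth:
            continue
    c = depth % 32 // (depth * ix)
    for rate in c:
        handle(13)
    emit(c)
    if c < rate:
        depth = depth - 35 % depth
    else:
        depth = depth + (c > rate)
    c = depth != 2
    return rate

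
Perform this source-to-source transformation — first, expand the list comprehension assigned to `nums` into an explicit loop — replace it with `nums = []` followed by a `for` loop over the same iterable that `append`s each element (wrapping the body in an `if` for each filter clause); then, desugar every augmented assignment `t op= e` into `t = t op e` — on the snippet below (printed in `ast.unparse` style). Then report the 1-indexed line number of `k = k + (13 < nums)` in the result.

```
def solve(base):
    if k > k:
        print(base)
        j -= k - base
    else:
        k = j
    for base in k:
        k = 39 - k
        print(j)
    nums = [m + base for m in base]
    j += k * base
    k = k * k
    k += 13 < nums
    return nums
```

Transformed code:
def solve(base):
    if k > k:
        print(base)
        j = j - (k - base)
    else:
        k = j
    for base in k:
        k = 39 - k
        print(j)
    nums = []
    for m in base:
        nums.append(m + base)
    j = j + k * base
    k = k * k
    k = k + (13 < nums)
    return nums

15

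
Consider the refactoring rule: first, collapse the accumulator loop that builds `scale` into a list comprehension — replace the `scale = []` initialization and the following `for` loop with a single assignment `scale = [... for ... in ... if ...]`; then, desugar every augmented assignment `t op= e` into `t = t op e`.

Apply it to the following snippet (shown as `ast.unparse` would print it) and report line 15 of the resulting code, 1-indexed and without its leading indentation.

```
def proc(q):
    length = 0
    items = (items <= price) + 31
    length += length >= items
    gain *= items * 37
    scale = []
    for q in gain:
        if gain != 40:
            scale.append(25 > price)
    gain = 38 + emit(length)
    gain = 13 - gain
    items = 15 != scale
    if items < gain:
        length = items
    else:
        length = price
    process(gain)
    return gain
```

return gain

Transformed code:
def proc(q):
    length = 0
    items = (items <= price) + 31
    length = length + (length >= items)
    gain = gain * (items * 37)
    scale = [25 > price for q in gain if gain != 40]
    gain = 38 + emit(length)
    gain = 13 - gain
    items = 15 != scale
    if items < gain:
        length = items
    else:
        length = price
    process(gain)
    return gain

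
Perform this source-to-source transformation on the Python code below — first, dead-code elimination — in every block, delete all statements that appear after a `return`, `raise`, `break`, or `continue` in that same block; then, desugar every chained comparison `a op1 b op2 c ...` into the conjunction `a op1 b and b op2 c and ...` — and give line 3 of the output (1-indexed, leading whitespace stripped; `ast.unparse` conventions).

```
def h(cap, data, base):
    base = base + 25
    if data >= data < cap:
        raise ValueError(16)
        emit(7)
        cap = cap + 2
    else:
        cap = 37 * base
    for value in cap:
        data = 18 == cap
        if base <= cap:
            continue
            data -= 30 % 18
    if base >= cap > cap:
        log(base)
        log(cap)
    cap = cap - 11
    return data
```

Transformed code:
def h(cap, data, base):
    base = base + 25
    if data >= data and data < cap:
        raise ValueError(16)
    else:
        cap = 37 * base
    for value in cap:
        data = 18 == cap
        if base <= cap:
            continue
    if base >= cap and cap > cap:
        log(base)
        log(cap)
    cap = cap - 11
    return data

if data >= data and data < cap:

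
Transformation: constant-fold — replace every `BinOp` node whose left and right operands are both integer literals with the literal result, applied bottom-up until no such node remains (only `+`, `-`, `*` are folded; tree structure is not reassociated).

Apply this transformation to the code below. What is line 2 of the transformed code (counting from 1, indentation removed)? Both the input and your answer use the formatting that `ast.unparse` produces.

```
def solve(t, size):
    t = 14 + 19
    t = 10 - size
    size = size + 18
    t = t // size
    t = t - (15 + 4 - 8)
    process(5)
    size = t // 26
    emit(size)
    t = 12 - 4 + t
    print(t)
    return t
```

Transformed code:
def solve(t, size):
    t = 33
    t = 10 - size
    size = size + 18
    t = t // size
    t = t - 11
    process(5)
    size = t // 26
    emit(size)
    t = 8 + t
    print(t)
    return t

t = 33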